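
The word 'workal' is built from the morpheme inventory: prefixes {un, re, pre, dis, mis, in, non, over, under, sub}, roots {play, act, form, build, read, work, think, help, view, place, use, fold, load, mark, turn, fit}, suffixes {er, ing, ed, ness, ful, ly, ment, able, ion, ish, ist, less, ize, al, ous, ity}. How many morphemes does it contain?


Segmenting 'workal' against the inventory:
  'work' -> root (morpheme 1)
  'al' -> suffix (morpheme 2)
Total morphemes: 2

2


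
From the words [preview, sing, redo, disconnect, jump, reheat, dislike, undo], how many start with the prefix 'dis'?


Checking each word for prefix 'dis':
  'preview' -> no (count: 0)
  'sing' -> no (count: 0)
  'redo' -> no (count: 0)
  'disconnect' -> YES, starts with 'dis' (count: 1)
  'jump' -> no (count: 1)
  'reheat' -> no (count: 1)
  'dislike' -> YES, starts with 'dis' (count: 2)
  'undo' -> no (count: 2)
Total with prefix 'dis': 2

2


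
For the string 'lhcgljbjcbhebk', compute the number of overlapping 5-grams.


String 'lhcgljbjcbhebk' has length L = 14.
Number of overlapping n-grams = L - n + 1
Substituting: 14 - 5 + 1 = 10

10


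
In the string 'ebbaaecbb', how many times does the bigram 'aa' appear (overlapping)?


Scanning 'ebbaaecbb' for bigram 'aa':
  Position 0: 'eb' -> no
  Position 1: 'bb' -> no
  Position 2: 'ba' -> no
  Position 3: 'aa' -> MATCH
  Position 4: 'ae' -> no
  Position 5: 'ec' -> no
  Position 6: 'cb' -> no
  Position 7: 'bb' -> no
Total matches: 1

1


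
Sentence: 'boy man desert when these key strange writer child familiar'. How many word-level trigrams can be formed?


Word trigrams from [10] words:
  Trigram 1: (boy man desert)
  Trigram 2: (man desert when)
  Trigram 3: (desert when these)
  Trigram 4: (when these key)
  Trigram 5: (these key strange)
  Trigram 6: (key strange writer)
  Trigram 7: (strange writer child)
  Trigram 8: (writer child familiar)
Total word trigrams: 10 - 2 = 8

8


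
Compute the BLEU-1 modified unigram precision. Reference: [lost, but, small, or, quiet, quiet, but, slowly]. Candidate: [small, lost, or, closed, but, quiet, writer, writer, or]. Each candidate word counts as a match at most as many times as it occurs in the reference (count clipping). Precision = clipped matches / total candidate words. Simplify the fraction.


Reference word counts: {'but': 2, 'lost': 1, 'or': 1, 'quiet': 2, 'slowly': 1, 'small': 1}
Checking each candidate word (with clipping):
  'small' -> in reference (ref count 1, used 1/1) -> match (matches: 1)
  'lost' -> in reference (ref count 1, used 1/1) -> match (matches: 2)
  'or' -> in reference (ref count 1, used 1/1) -> match (matches: 3)
  'closed' -> not in reference -> no match (matches: 3)
  'but' -> in reference (ref count 2, used 1/2) -> match (matches: 4)
  'quiet' -> in reference (ref count 2, used 1/2) -> match (matches: 5)
  'writer' -> not in reference -> no match (matches: 5)
  'writer' -> not in reference -> no match (matches: 5)
  'or' -> ref count 1 already used up (1/1) -> clipped, no match (matches: 5)
Clipped matches: 5, Candidate length: 9
Precision = 5/9

5/9


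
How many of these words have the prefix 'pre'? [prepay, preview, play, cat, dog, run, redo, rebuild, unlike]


Checking each word for prefix 'pre':
  'prepay' -> YES, starts with 'pre' (count: 1)
  'preview' -> YES, starts with 'pre' (count: 2)
  'play' -> no (count: 2)
  'cat' -> no (count: 2)
  'dog' -> no (count: 2)
  'run' -> no (count: 2)
  'redo' -> no (count: 2)
  'rebuild' -> no (count: 2)
  'unlike' -> no (count: 2)
Total with prefix 'pre': 2

2


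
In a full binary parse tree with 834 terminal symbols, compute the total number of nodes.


Leaf nodes (terminals): 834
Internal nodes = n - 1 = 834 - 1 = 833
Total = leaves + internal = 834 + 833 = 1667

1667


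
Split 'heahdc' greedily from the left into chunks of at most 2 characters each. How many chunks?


'heahdc' has 6 characters.
Chunking with max size 2:
  Chunk 1: 'he' (positions 0-1)
  Chunk 2: 'ah' (positions 2-3)
  Chunk 3: 'dc' (positions 4-5)
Total chunks: ceil(6 / 2) = 3

3


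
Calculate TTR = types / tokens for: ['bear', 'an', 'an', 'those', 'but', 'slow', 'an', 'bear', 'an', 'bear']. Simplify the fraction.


Tokens: 10
Unique types: ('an', 'bear', 'but', 'slow', 'those') = 5
TTR = 5/10
Simplify: divide both by 5 -> 1/2
TTR = 1/2

1/2


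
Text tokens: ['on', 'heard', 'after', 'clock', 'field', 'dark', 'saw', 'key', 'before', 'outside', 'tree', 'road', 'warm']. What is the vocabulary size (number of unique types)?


Listing all tokens and tracking unique types:
  Token 1: 'on' -> NEW (unique so far: 1)
  Token 2: 'heard' -> NEW (unique so far: 2)
  Token 3: 'after' -> NEW (unique so far: 3)
  Token 4: 'clock' -> NEW (unique so far: 4)
  Token 5: 'field' -> NEW (unique so far: 5)
  Token 6: 'dark' -> NEW (unique so far: 6)
  Token 7: 'saw' -> NEW (unique so far: 7)
  Token 8: 'key' -> NEW (unique so far: 8)
  Token 9: 'before' -> NEW (unique so far: 9)
  Token 10: 'outside' -> NEW (unique so far: 10)
  Token 11: 'tree' -> NEW (unique so far: 11)
  Token 12: 'road' -> NEW (unique so far: 12)
  Token 13: 'warm' -> NEW (unique so far: 13)
Unique types: ('after', 'before', 'clock', 'dark', 'field', 'heard', 'key', 'on', 'outside', 'road', 'saw', 'tree', 'warm')
Vocabulary size: 13

13


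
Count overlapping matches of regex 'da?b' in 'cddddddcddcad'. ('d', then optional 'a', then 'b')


Pattern: da?b means 'd', then optional 'a', then 'b'.
Scanning 'cddddddcddcad' position-by-position:
  Pos 0: window 'cdd' -> no
  Pos 1: window 'ddd' -> no
  Pos 2: window 'ddd' -> no
  Pos 3: window 'ddd' -> no
  Pos 4: window 'ddd' -> no
  Pos 5: window 'ddc' -> no
  Pos 6: window 'dcd' -> no
  Pos 7: window 'cdd' -> no
  Pos 8: window 'ddc' -> no
  Pos 9: window 'dca' -> no
  Pos 10: window 'cad' -> no
  Pos 11: window 'ad' -> no
  Pos 12: window 'd' -> no
Total matches: 0

0


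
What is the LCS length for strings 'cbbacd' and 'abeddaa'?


DP table for LCS of 'cbbacd' and 'abeddaa':
       a  b  e  d  d  a  a
    0  0  0  0  0  0  0  0
  c 0  0  0  0  0  0  0  0
  b 0  0  1  1  1  1  1  1
  b 0  0  1  1  1  1  1  1
  a 0  1  1  1  1  1  2  2
  c 0  1  1  1  1  1  2  2
  d 0  1  1  1  2  2  2  2
LCS: 'ba'
LCS length = 2

2


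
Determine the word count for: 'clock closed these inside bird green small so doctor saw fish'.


Counting words by splitting on spaces:
  Word 1: 'clock'
  Word 2: 'closed'
  Word 3: 'these'
  Word 4: 'inside'
  Word 5: 'bird'
  Word 6: 'green'
  Word 7: 'small'
  Word 8: 'so'
  Word 9: 'doctor'
  Word 10: 'saw'
  Word 11: 'fish'
Total words: 11

11


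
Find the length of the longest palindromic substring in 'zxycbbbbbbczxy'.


Scanning 'zxycbbbbbbczxy' for palindromic substrings.
Substring at positions 3-10: 'cbbbbbbc'.
Check: reverse('cbbbbbbc') = 'cbbbbbbc' -> palindrome confirmed.
Neighbouring characters ('y' / 'z') break symmetry, so it cannot extend further.
No longer palindromic substring exists; longest length = 8

8


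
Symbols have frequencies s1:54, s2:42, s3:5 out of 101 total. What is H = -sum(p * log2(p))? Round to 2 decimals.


Computing entropy H = -sum(p_i * log2(p_i)):
  s1: p = 54/101 = 0.5347, -p*log2(p) = 0.4830
  s2: p = 42/101 = 0.4158, -p*log2(p) = 0.5264
  s3: p = 5/101 = 0.0495, -p*log2(p) = 0.2147
H = sum of terms = 1.2241
Rounded to 2 decimals: 1.22

1.22


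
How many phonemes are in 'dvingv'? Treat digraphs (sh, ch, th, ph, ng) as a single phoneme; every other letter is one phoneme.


Parsing 'dvingv' greedily, digraphs first:
  'd' -> consonant phoneme (phonemes so far: 1)
  'v' -> consonant phoneme (phonemes so far: 2)
  'i' -> vowel phoneme (phonemes so far: 3)
  'ng' -> digraph (1 consonant phoneme) (phonemes so far: 4)
  'v' -> consonant phoneme (phonemes so far: 5)
Total phonemes: 5

5


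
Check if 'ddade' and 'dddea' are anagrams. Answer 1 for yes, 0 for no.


Sort characters of 'ddade': 'addde'
Sort characters of 'dddea': 'addde'
Sorted forms match -> they ARE anagrams
Result: 1

1


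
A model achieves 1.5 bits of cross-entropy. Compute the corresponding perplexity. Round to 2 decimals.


Perplexity formula: PP = 2^H
H = 1.5
PP = 2^1.5
Decompose: 2^1.5 = 2^1 * 2^0.5 = 2^1 * sqrt(2)
2^1 = 2, sqrt(2) ~ 1.4142136
PP ~ 2 * 1.4142136 = 2.8284272
Rounded to 2 decimals: 2.83

2.83


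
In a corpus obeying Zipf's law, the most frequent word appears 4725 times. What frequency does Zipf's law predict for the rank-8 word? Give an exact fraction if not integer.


Zipf's law: freq(rank) = f1 / rank
f1 = 4725, rank = 8
freq = 4725 / 8
GCD(4725, 8) = 1
Simplified: 4725/8

4725/8


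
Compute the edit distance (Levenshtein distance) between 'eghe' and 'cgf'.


Building DP table for s1='eghe' (len 4) and s2='cgf' (len 3):
       c  g  f
    0  1  2  3
  e 1  1  2  3
  g 2  2  1  2
  h 3  3  2  2
  e 4  4  3  3
Edit distance = dp[4][3] = 3

3


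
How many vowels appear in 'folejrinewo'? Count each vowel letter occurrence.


Scanning each character of 'folejrinewo':
  Position 1: 'f' -> consonant (running count: 0)
  Position 2: 'o' -> vowel (running count: 1)
  Position 3: 'l' -> consonant (running count: 1)
  Position 4: 'e' -> vowel (running count: 2)
  Position 5: 'j' -> consonant (running count: 2)
  Position 6: 'r' -> consonant (running count: 2)
  Position 7: 'i' -> vowel (running count: 3)
  Position 8: 'n' -> consonant (running count: 3)
  Position 9: 'e' -> vowel (running count: 4)
  Position 10: 'w' -> consonant (running count: 4)
  Position 11: 'o' -> vowel (running count: 5)
Total vowels: 5

5


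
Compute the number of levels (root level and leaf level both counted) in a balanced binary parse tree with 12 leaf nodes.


In a balanced binary tree with n leaves the deepest leaf is ceil(log2(n)) edges below the root,
so counting node levels inclusive of root and leaves gives ceil(log2(n)) + 1 levels.
log2(12) = 3.5850
ceil(3.5850) = 4
levels = 4 + 1 = 5

5


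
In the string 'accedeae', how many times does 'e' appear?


Scanning 'accedeae' for 'e':
  Position 3: 'e' -> MATCH (count: 1)
  Position 5: 'e' -> MATCH (count: 2)
  Position 7: 'e' -> MATCH (count: 3)
Total occurrences of 'e': 3

3


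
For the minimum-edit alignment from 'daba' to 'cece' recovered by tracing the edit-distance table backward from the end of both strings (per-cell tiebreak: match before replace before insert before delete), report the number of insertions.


Edit distance = 4. Backtracking from cell (4, 4) with preference match > replace > insert > delete,
then listing the resulting alignment 'daba' -> 'cece' left to right:
  Step 1: replace d->c
  Step 2: replace a->e
  Step 3: replace b->c
  Step 4: replace a->e
Total insertions: 0

0


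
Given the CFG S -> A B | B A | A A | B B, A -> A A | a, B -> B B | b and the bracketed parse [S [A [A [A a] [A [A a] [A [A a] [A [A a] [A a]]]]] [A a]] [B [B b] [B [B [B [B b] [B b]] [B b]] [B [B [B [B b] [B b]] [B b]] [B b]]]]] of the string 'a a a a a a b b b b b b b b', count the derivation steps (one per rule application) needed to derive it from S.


Every bracketed nonterminal node [X ...] in the tree is produced by exactly one rule application.
Reading the tree off as a leftmost derivation:
  Step 1: S  =>  A B   (applied S -> A B)
  Step 2: A B  =>  A A B   (applied A -> A A)
  Step 3: A A B  =>  A A A B   (applied A -> A A)
  Step 4: A A A B  =>  a A A B   (applied A -> a)
  Step 5: a A A B  =>  a A A A B   (applied A -> A A)
  Step 6: a A A A B  =>  a a A A B   (applied A -> a)
  Step 7: a a A A B  =>  a a A A A B   (applied A -> A A)
  Step 8: a a A A A B  =>  a a a A A B   (applied A -> a)
  Step 9: a a a A A B  =>  a a a A A A B   (applied A -> A A)
  Step 10: a a a A A A B  =>  a a a a A A B   (applied A -> a)
  Step 11: a a a a A A B  =>  a a a a a A B   (applied A -> a)
  Step 12: a a a a a A B  =>  a a a a a a B   (applied A -> a)
  Step 13: a a a a a a B  =>  a a a a a a B B   (applied B -> B B)
  Step 14: a a a a a a B B  =>  a a a a a a b B   (applied B -> b)
  Step 15: a a a a a a b B  =>  a a a a a a b B B   (applied B -> B B)
  Step 16: a a a a a a b B B  =>  a a a a a a b B B B   (applied B -> B B)
  Step 17: a a a a a a b B B B  =>  a a a a a a b B B B B   (applied B -> B B)
  Step 18: a a a a a a b B B B B  =>  a a a a a a b b B B B   (applied B -> b)
  Step 19: a a a a a a b b B B B  =>  a a a a a a b b b B B   (applied B -> b)
  Step 20: a a a a a a b b b B B  =>  a a a a a a b b b b B   (applied B -> b)
  Step 21: a a a a a a b b b b B  =>  a a a a a a b b b b B B   (applied B -> B B)
  Step 22: a a a a a a b b b b B B  =>  a a a a a a b b b b B B B   (applied B -> B B)
  Step 23: a a a a a a b b b b B B B  =>  a a a a a a b b b b B B B B   (applied B -> B B)
  Step 24: a a a a a a b b b b B B B B  =>  a a a a a a b b b b b B B B   (applied B -> b)
  Step 25: a a a a a a b b b b b B B B  =>  a a a a a a b b b b b b B B   (applied B -> b)
  Step 26: a a a a a a b b b b b b B B  =>  a a a a a a b b b b b b b B   (applied B -> b)
  Step 27: a a a a a a b b b b b b b B  =>  a a a a a a b b b b b b b b   (applied B -> b)
Final yield: a a a a a a b b b b b b b b
Total rewrite steps: 27

27


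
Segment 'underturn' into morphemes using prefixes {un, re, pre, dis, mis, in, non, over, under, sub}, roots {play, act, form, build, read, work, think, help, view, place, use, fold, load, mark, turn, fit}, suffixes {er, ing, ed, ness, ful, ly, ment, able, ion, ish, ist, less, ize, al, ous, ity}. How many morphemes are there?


Segmenting 'underturn' against the inventory:
  'under' -> prefix (morpheme 1)
  'turn' -> root (morpheme 2)
Total morphemes: 2

2


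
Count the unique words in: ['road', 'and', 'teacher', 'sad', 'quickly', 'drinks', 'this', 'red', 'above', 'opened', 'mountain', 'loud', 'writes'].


Listing all tokens and tracking unique types:
  Token 1: 'road' -> NEW (unique so far: 1)
  Token 2: 'and' -> NEW (unique so far: 2)
  Token 3: 'teacher' -> NEW (unique so far: 3)
  Token 4: 'sad' -> NEW (unique so far: 4)
  Token 5: 'quickly' -> NEW (unique so far: 5)
  Token 6: 'drinks' -> NEW (unique so far: 6)
  Token 7: 'this' -> NEW (unique so far: 7)
  Token 8: 'red' -> NEW (unique so far: 8)
  Token 9: 'above' -> NEW (unique so far: 9)
  Token 10: 'opened' -> NEW (unique so far: 10)
  Token 11: 'mountain' -> NEW (unique so far: 11)
  Token 12: 'loud' -> NEW (unique so far: 12)
  Token 13: 'writes' -> NEW (unique so far: 13)
Unique types: ('above', 'and', 'drinks', 'loud', 'mountain', 'opened', 'quickly', 'red', 'road', 'sad', 'teacher', 'this', 'writes')
Vocabulary size: 13

13


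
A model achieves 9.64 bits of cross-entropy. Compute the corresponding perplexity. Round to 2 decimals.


Perplexity formula: PP = 2^H
H = 9.64
PP = 2^9.64
Decompose: 2^9.64 = 2^9 * 2^0.64
2^9 = 512, 2^0.64 ~ 1.5583292
PP ~ 512 * 1.5583292 = 797.8645504
Rounded to 2 decimals: 797.86

797.86


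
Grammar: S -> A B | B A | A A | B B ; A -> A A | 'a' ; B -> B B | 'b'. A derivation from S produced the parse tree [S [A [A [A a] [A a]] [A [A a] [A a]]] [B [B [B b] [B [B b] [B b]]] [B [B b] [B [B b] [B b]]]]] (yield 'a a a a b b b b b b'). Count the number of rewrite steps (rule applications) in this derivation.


Every bracketed nonterminal node [X ...] in the tree is produced by exactly one rule application.
Reading the tree off as a leftmost derivation:
  Step 1: S  =>  A B   (applied S -> A B)
  Step 2: A B  =>  A A B   (applied A -> A A)
  Step 3: A A B  =>  A A A B   (applied A -> A A)
  Step 4: A A A B  =>  a A A B   (applied A -> a)
  Step 5: a A A B  =>  a a A B   (applied A -> a)
  Step 6: a a A B  =>  a a A A B   (applied A -> A A)
  Step 7: a a A A B  =>  a a a A B   (applied A -> a)
  Step 8: a a a A B  =>  a a a a B   (applied A -> a)
  Step 9: a a a a B  =>  a a a a B B   (applied B -> B B)
  Step 10: a a a a B B  =>  a a a a B B B   (applied B -> B B)
  Step 11: a a a a B B B  =>  a a a a b B B   (applied B -> b)
  Step 12: a a a a b B B  =>  a a a a b B B B   (applied B -> B B)
  Step 13: a a a a b B B B  =>  a a a a b b B B   (applied B -> b)
  Step 14: a a a a b b B B  =>  a a a a b b b B   (applied B -> b)
  Step 15: a a a a b b b B  =>  a a a a b b b B B   (applied B -> B B)
  Step 16: a a a a b b b B B  =>  a a a a b b b b B   (applied B -> b)
  Step 17: a a a a b b b b B  =>  a a a a b b b b B B   (applied B -> B B)
  Step 18: a a a a b b b b B B  =>  a a a a b b b b b B   (applied B -> b)
  Step 19: a a a a b b b b b B  =>  a a a a b b b b b b   (applied B -> b)
Final yield: a a a a b b b b b b
Total rewrite steps: 19

19


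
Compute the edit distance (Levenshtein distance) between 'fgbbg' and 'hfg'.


Building DP table for s1='fgbbg' (len 5) and s2='hfg' (len 3):
       h  f  g
    0  1  2  3
  f 1  1  1  2
  g 2  2  2  1
  b 3  3  3  2
  b 4  4  4  3
  g 5  5  5  4
Edit distance = dp[5][3] = 4

4


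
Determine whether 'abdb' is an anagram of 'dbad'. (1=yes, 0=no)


Sort characters of 'abdb': 'abbd'
Sort characters of 'dbad': 'abdd'
Sorted forms differ -> they are NOT anagrams
Result: 0

0


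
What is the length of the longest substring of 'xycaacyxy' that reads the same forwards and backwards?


Scanning 'xycaacyxy' for palindromic substrings.
Substring at positions 0-7: 'xycaacyx'.
Check: reverse('xycaacyx') = 'xycaacyx' -> palindrome confirmed.
Neighbouring characters ('-' / 'y') break symmetry, so it cannot extend further.
No longer palindromic substring exists; longest length = 8

8


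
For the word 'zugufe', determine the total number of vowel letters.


Scanning each character of 'zugufe':
  Position 1: 'z' -> consonant (running count: 0)
  Position 2: 'u' -> vowel (running count: 1)
  Position 3: 'g' -> consonant (running count: 1)
  Position 4: 'u' -> vowel (running count: 2)
  Position 5: 'f' -> consonant (running count: 2)
  Position 6: 'e' -> vowel (running count: 3)
Total vowels: 3

3


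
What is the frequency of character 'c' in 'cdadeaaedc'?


Scanning 'cdadeaaedc' for 'c':
  Position 0: 'c' -> MATCH (count: 1)
  Position 9: 'c' -> MATCH (count: 2)
Total occurrences of 'c': 2

2


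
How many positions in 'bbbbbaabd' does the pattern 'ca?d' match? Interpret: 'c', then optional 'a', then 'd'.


Pattern: ca?d means 'c', then optional 'a', then 'd'.
Scanning 'bbbbbaabd' position-by-position:
  Pos 0: window 'bbb' -> no
  Pos 1: window 'bbb' -> no
  Pos 2: window 'bbb' -> no
  Pos 3: window 'bba' -> no
  Pos 4: window 'baa' -> no
  Pos 5: window 'aab' -> no
  Pos 6: window 'abd' -> no
  Pos 7: window 'bd' -> no
  Pos 8: window 'd' -> no
Total matches: 0

0


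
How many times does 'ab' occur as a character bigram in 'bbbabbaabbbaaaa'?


Scanning 'bbbabbaabbbaaaa' for bigram 'ab':
  Position 0: 'bb' -> no
  Position 1: 'bb' -> no
  Position 2: 'ba' -> no
  Position 3: 'ab' -> MATCH
  Position 4: 'bb' -> no
  Position 5: 'ba' -> no
  Position 6: 'aa' -> no
  Position 7: 'ab' -> MATCH
  Position 8: 'bb' -> no
  Position 9: 'bb' -> no
  Position 10: 'ba' -> no
  Position 11: 'aa' -> no
  Position 12: 'aa' -> no
  Position 13: 'aa' -> no
Total matches: 2

2


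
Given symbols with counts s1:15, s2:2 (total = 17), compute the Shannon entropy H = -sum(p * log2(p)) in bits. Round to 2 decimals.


Computing entropy H = -sum(p_i * log2(p_i)):
  s1: p = 15/17 = 0.8824, -p*log2(p) = 0.1593
  s2: p = 2/17 = 0.1176, -p*log2(p) = 0.3632
H = sum of terms = 0.5225
Rounded to 2 decimals: 0.52

0.52


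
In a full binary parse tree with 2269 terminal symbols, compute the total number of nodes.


Leaf nodes (terminals): 2269
Internal nodes = n - 1 = 2269 - 1 = 2268
Total = leaves + internal = 2269 + 2268 = 4537

4537


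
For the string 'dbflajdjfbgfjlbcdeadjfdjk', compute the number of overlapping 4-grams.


String 'dbflajdjfbgfjlbcdeadjfdjk' has length L = 25.
Number of overlapping n-grams = L - n + 1
Substituting: 25 - 4 + 1 = 22

22


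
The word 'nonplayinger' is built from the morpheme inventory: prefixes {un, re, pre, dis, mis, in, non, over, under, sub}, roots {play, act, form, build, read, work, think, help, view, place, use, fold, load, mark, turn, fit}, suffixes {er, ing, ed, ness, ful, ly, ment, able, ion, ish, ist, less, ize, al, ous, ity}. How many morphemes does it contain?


Segmenting 'nonplayinger' against the inventory:
  'non' -> prefix (morpheme 1)
  'play' -> root (morpheme 2)
  'ing' -> suffix (morpheme 3)
  'er' -> suffix (morpheme 4)
Total morphemes: 4

4


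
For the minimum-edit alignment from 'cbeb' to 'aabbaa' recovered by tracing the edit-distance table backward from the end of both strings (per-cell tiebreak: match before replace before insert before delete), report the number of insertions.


Edit distance = 5. Backtracking from cell (4, 6) with preference match > replace > insert > delete,
then listing the resulting alignment 'cbeb' -> 'aabbaa' left to right:
  Step 1: insert 'a' [insertion #1]
  Step 2: insert 'a' [insertion #2]
  Step 3: replace c->b
  Step 4: keep 'b'
  Step 5: replace e->a
  Step 6: replace b->a
Total insertions: 2

2


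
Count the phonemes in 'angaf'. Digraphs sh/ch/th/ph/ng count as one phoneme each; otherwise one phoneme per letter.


Parsing 'angaf' greedily, digraphs first:
  'a' -> vowel phoneme (phonemes so far: 1)
  'ng' -> digraph (1 consonant phoneme) (phonemes so far: 2)
  'a' -> vowel phoneme (phonemes so far: 3)
  'f' -> consonant phoneme (phonemes so far: 4)
Total phonemes: 4

4


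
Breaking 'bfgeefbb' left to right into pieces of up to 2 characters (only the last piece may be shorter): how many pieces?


'bfgeefbb' has 8 characters.
Chunking with max size 2:
  Chunk 1: 'bf' (positions 0-1)
  Chunk 2: 'ge' (positions 2-3)
  Chunk 3: 'ef' (positions 4-5)
  Chunk 4: 'bb' (positions 6-7)
Total chunks: ceil(8 / 2) = 4

4


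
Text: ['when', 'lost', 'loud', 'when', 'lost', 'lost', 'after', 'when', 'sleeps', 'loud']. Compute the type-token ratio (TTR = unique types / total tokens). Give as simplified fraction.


Tokens: 10
Unique types: ('after', 'lost', 'loud', 'sleeps', 'when') = 5
TTR = 5/10
Simplify: divide both by 5 -> 1/2
TTR = 1/2

1/2


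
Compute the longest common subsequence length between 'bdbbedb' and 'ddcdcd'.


DP table for LCS of 'bdbbedb' and 'ddcdcd':
       d  d  c  d  c  d
    0  0  0  0  0  0  0
  b 0  0  0  0  0  0  0
  d 0  1  1  1  1  1  1
  b 0  1  1  1  1  1  1
  b 0  1  1  1  1  1  1
  e 0  1  1  1  1  1  1
  d 0  1  2  2  2  2  2
  b 0  1  2  2  2  2  2
LCS: 'dd'
LCS length = 2

2


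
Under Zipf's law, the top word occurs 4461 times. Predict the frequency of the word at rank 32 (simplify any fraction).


Zipf's law: freq(rank) = f1 / rank
f1 = 4461, rank = 32
freq = 4461 / 32
GCD(4461, 32) = 1
Simplified: 4461/32

4461/32


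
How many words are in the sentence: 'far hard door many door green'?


Counting words by splitting on spaces:
  Word 1: 'far'
  Word 2: 'hard'
  Word 3: 'door'
  Word 4: 'many'
  Word 5: 'door'
  Word 6: 'green'
Total words: 6

6


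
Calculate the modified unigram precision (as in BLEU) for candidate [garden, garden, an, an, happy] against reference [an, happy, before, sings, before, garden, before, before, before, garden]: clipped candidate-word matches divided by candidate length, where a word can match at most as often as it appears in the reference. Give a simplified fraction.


Reference word counts: {'an': 1, 'before': 5, 'garden': 2, 'happy': 1, 'sings': 1}
Checking each candidate word (with clipping):
  'garden' -> in reference (ref count 2, used 1/2) -> match (matches: 1)
  'garden' -> in reference (ref count 2, used 2/2) -> match (matches: 2)
  'an' -> in reference (ref count 1, used 1/1) -> match (matches: 3)
  'an' -> ref count 1 already used up (1/1) -> clipped, no match (matches: 3)
  'happy' -> in reference (ref count 1, used 1/1) -> match (matches: 4)
Clipped matches: 4, Candidate length: 5
Precision = 4/5

4/5


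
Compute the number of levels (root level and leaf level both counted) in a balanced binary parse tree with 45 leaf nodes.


In a balanced binary tree with n leaves the deepest leaf is ceil(log2(n)) edges below the root,
so counting node levels inclusive of root and leaves gives ceil(log2(n)) + 1 levels.
log2(45) = 5.4919
ceil(5.4919) = 6
levels = 6 + 1 = 7

7


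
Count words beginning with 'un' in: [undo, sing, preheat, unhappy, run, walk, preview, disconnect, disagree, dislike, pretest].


Checking each word for prefix 'un':
  'undo' -> YES, starts with 'un' (count: 1)
  'sing' -> no (count: 1)
  'preheat' -> no (count: 1)
  'unhappy' -> YES, starts with 'un' (count: 2)
  'run' -> no (count: 2)
  'walk' -> no (count: 2)
  'preview' -> no (count: 2)
  'disconnect' -> no (count: 2)
  'disagree' -> no (count: 2)
  'dislike' -> no (count: 2)
  'pretest' -> no (count: 2)
Total with prefix 'un': 2

2


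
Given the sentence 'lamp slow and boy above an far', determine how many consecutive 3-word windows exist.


Word trigrams from [7] words:
  Trigram 1: (lamp slow and)
  Trigram 2: (slow and boy)
  Trigram 3: (and boy above)
  Trigram 4: (boy above an)
  Trigram 5: (above an far)
Total word trigrams: 7 - 2 = 5

5


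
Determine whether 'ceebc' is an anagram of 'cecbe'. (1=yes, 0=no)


Sort characters of 'ceebc': 'bccee'
Sort characters of 'cecbe': 'bccee'
Sorted forms match -> they ARE anagrams
Result: 1

1


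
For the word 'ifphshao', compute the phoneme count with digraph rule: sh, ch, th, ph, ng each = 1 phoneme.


Parsing 'ifphshao' greedily, digraphs first:
  'i' -> vowel phoneme (phonemes so far: 1)
  'f' -> consonant phoneme (phonemes so far: 2)
  'ph' -> digraph (1 consonant phoneme) (phonemes so far: 3)
  'sh' -> digraph (1 consonant phoneme) (phonemes so far: 4)
  'a' -> vowel phoneme (phonemes so far: 5)
  'o' -> vowel phoneme (phonemes so far: 6)
Total phonemes: 6

6


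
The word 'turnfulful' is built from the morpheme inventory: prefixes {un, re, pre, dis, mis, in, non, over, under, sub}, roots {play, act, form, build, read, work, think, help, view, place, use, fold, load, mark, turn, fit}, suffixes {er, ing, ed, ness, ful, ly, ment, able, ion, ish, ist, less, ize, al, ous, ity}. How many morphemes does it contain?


Segmenting 'turnfulful' against the inventory:
  'turn' -> root (morpheme 1)
  'ful' -> suffix (morpheme 2)
  'ful' -> suffix (morpheme 3)
Total morphemes: 3

3


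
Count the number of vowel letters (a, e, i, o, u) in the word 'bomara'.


Scanning each character of 'bomara':
  Position 1: 'b' -> consonant (running count: 0)
  Position 2: 'o' -> vowel (running count: 1)
  Position 3: 'm' -> consonant (running count: 1)
  Position 4: 'a' -> vowel (running count: 2)
  Position 5: 'r' -> consonant (running count: 2)
  Position 6: 'a' -> vowel (running count: 3)
Total vowels: 3

3


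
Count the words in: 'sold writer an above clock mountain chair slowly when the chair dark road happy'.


Counting words by splitting on spaces:
  Word 1: 'sold'
  Word 2: 'writer'
  Word 3: 'an'
  Word 4: 'above'
  Word 5: 'clock'
  Word 6: 'mountain'
  Word 7: 'chair'
  Word 8: 'slowly'
  Word 9: 'when'
  Word 10: 'the'
  Word 11: 'chair'
  Word 12: 'dark'
  Word 13: 'road'
  Word 14: 'happy'
Total words: 14

14


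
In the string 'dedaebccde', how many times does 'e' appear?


Scanning 'dedaebccde' for 'e':
  Position 1: 'e' -> MATCH (count: 1)
  Position 4: 'e' -> MATCH (count: 2)
  Position 9: 'e' -> MATCH (count: 3)
Total occurrences of 'e': 3

3


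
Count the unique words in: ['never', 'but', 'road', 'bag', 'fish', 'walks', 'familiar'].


Listing all tokens and tracking unique types:
  Token 1: 'never' -> NEW (unique so far: 1)
  Token 2: 'but' -> NEW (unique so far: 2)
  Token 3: 'road' -> NEW (unique so far: 3)
  Token 4: 'bag' -> NEW (unique so far: 4)
  Token 5: 'fish' -> NEW (unique so far: 5)
  Token 6: 'walks' -> NEW (unique so far: 6)
  Token 7: 'familiar' -> NEW (unique so far: 7)
Unique types: ('bag', 'but', 'familiar', 'fish', 'never', 'road', 'walks')
Vocabulary size: 7

7


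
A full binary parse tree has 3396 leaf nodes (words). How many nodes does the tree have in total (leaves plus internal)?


Leaf nodes (terminals): 3396
Internal nodes = n - 1 = 3396 - 1 = 3395
Total = leaves + internal = 3396 + 3395 = 6791

6791


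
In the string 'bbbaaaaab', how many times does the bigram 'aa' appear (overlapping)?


Scanning 'bbbaaaaab' for bigram 'aa':
  Position 0: 'bb' -> no
  Position 1: 'bb' -> no
  Position 2: 'ba' -> no
  Position 3: 'aa' -> MATCH
  Position 4: 'aa' -> MATCH
  Position 5: 'aa' -> MATCH
  Position 6: 'aa' -> MATCH
  Position 7: 'ab' -> no
Total matches: 4

4


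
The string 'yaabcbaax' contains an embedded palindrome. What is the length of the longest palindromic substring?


Scanning 'yaabcbaax' for palindromic substrings.
Substring at positions 1-7: 'aabcbaa'.
Check: reverse('aabcbaa') = 'aabcbaa' -> palindrome confirmed.
Neighbouring characters ('y' / 'x') break symmetry, so it cannot extend further.
No longer palindromic substring exists; longest length = 7

7


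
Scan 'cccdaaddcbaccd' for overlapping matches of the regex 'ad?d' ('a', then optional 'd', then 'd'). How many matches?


Pattern: ad?d means 'a', then optional 'd', then 'd'.
Scanning 'cccdaaddcbaccd' position-by-position:
  Pos 0: window 'ccc' -> no
  Pos 1: window 'ccd' -> no
  Pos 2: window 'cda' -> no
  Pos 3: window 'daa' -> no
  Pos 4: window 'aad' -> no
  Pos 5: window 'add' -> MATCH
  Pos 6: window 'ddc' -> no
  Pos 7: window 'dcb' -> no
  Pos 8: window 'cba' -> no
  Pos 9: window 'bac' -> no
  Pos 10: window 'acc' -> no
  Pos 11: window 'ccd' -> no
  Pos 12: window 'cd' -> no
  Pos 13: window 'd' -> no
Total matches: 1

1


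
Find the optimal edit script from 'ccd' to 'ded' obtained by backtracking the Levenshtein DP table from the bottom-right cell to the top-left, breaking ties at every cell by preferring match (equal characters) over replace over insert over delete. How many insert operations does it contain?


Edit distance = 2. Backtracking from cell (3, 3) with preference match > replace > insert > delete,
then listing the resulting alignment 'ccd' -> 'ded' left to right:
  Step 1: replace c->d
  Step 2: replace c->e
  Step 3: keep 'd'
Total insertions: 0

0


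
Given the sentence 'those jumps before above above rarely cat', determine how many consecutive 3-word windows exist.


Word trigrams from [7] words:
  Trigram 1: (those jumps before)
  Trigram 2: (jumps before above)
  Trigram 3: (before above above)
  Trigram 4: (above above rarely)
  Trigram 5: (above rarely cat)
Total word trigrams: 7 - 2 = 5

5


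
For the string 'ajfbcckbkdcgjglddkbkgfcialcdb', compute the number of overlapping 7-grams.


String 'ajfbcckbkdcgjglddkbkgfcialcdb' has length L = 29.
Number of overlapping n-grams = L - n + 1
Substituting: 29 - 7 + 1 = 23

23


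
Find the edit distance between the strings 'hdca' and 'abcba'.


Building DP table for s1='hdca' (len 4) and s2='abcba' (len 5):
       a  b  c  b  a
    0  1  2  3  4  5
  h 1  1  2  3  4  5
  d 2  2  2  3  4  5
  c 3  3  3  2  3  4
  a 4  3  4  3  3  3
Edit distance = dp[4][5] = 3

3


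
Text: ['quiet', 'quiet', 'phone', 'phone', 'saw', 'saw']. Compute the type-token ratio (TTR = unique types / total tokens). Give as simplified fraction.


Tokens: 6
Unique types: ('phone', 'quiet', 'saw') = 3
TTR = 3/6
Simplify: divide both by 3 -> 1/2
TTR = 1/2

1/2


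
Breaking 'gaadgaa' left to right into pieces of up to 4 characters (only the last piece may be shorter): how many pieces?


'gaadgaa' has 7 characters.
Chunking with max size 4:
  Chunk 1: 'gaad' (positions 0-3)
  Chunk 2: 'gaa' (positions 4-6)
Total chunks: ceil(7 / 4) = 2

2


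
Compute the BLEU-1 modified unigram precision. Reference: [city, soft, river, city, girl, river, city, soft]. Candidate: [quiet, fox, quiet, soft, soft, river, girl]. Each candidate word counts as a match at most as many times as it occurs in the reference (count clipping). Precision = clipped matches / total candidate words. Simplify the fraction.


Reference word counts: {'city': 3, 'girl': 1, 'river': 2, 'soft': 2}
Checking each candidate word (with clipping):
  'quiet' -> not in reference -> no match (matches: 0)
  'fox' -> not in reference -> no match (matches: 0)
  'quiet' -> not in reference -> no match (matches: 0)
  'soft' -> in reference (ref count 2, used 1/2) -> match (matches: 1)
  'soft' -> in reference (ref count 2, used 2/2) -> match (matches: 2)
  'river' -> in reference (ref count 2, used 1/2) -> match (matches: 3)
  'girl' -> in reference (ref count 1, used 1/1) -> match (matches: 4)
Clipped matches: 4, Candidate length: 7
Precision = 4/7

4/7


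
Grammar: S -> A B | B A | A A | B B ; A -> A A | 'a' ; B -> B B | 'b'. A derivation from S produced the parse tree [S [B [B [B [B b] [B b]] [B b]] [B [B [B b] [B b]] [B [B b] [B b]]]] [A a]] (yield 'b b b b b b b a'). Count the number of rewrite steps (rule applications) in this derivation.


Every bracketed nonterminal node [X ...] in the tree is produced by exactly one rule application.
Reading the tree off as a leftmost derivation:
  Step 1: S  =>  B A   (applied S -> B A)
  Step 2: B A  =>  B B A   (applied B -> B B)
  Step 3: B B A  =>  B B B A   (applied B -> B B)
  Step 4: B B B A  =>  B B B B A   (applied B -> B B)
  Step 5: B B B B A  =>  b B B B A   (applied B -> b)
  Step 6: b B B B A  =>  b b B B A   (applied B -> b)
  Step 7: b b B B A  =>  b b b B A   (applied B -> b)
  Step 8: b b b B A  =>  b b b B B A   (applied B -> B B)
  Step 9: b b b B B A  =>  b b b B B B A   (applied B -> B B)
  Step 10: b b b B B B A  =>  b b b b B B A   (applied B -> b)
  Step 11: b b b b B B A  =>  b b b b b B A   (applied B -> b)
  Step 12: b b b b b B A  =>  b b b b b B B A   (applied B -> B B)
  Step 13: b b b b b B B A  =>  b b b b b b B A   (applied B -> b)
  Step 14: b b b b b b B A  =>  b b b b b b b A   (applied B -> b)
  Step 15: b b b b b b b A  =>  b b b b b b b a   (applied A -> a)
Final yield: b b b b b b b a
Total rewrite steps: 15

15


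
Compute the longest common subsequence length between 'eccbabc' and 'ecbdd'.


DP table for LCS of 'eccbabc' and 'ecbdd':
       e  c  b  d  d
    0  0  0  0  0  0
  e 0  1  1  1  1  1
  c 0  1  2  2  2  2
  c 0  1  2  2  2  2
  b 0  1  2  3  3  3
  a 0  1  2  3  3  3
  b 0  1  2  3  3  3
  c 0  1  2  3  3  3
LCS: 'ecb'
LCS length = 3

3


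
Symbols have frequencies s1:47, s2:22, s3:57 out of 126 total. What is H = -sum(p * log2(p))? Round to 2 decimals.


Computing entropy H = -sum(p_i * log2(p_i)):
  s1: p = 47/126 = 0.3730, -p*log2(p) = 0.5307
  s2: p = 22/126 = 0.1746, -p*log2(p) = 0.4396
  s3: p = 57/126 = 0.4524, -p*log2(p) = 0.5177
H = sum of terms = 1.4880
Rounded to 2 decimals: 1.49

1.49


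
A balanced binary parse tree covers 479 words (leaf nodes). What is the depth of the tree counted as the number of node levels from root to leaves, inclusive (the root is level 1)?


In a balanced binary tree with n leaves the deepest leaf is ceil(log2(n)) edges below the root,
so counting node levels inclusive of root and leaves gives ceil(log2(n)) + 1 levels.
log2(479) = 8.9039
ceil(8.9039) = 9
levels = 9 + 1 = 10

10


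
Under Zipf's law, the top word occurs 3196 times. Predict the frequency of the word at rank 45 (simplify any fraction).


Zipf's law: freq(rank) = f1 / rank
f1 = 3196, rank = 45
freq = 3196 / 45
GCD(3196, 45) = 1
Simplified: 3196/45

3196/45


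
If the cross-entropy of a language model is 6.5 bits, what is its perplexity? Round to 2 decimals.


Perplexity formula: PP = 2^H
H = 6.5
PP = 2^6.5
Decompose: 2^6.5 = 2^6 * 2^0.5 = 2^6 * sqrt(2)
2^6 = 64, sqrt(2) ~ 1.4142136
PP ~ 64 * 1.4142136 = 90.5096704
Rounded to 2 decimals: 90.51

90.51


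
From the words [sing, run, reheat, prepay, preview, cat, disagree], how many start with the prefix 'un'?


Checking each word for prefix 'un':
  'sing' -> no (count: 0)
  'run' -> no (count: 0)
  'reheat' -> no (count: 0)
  'prepay' -> no (count: 0)
  'preview' -> no (count: 0)
  'cat' -> no (count: 0)
  'disagree' -> no (count: 0)
Total with prefix 'un': 0

0


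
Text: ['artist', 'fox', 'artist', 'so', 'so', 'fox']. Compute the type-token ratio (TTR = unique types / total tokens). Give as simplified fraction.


Tokens: 6
Unique types: ('artist', 'fox', 'so') = 3
TTR = 3/6
Simplify: divide both by 3 -> 1/2
TTR = 1/2

1/2


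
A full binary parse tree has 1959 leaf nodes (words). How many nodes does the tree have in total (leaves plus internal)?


Leaf nodes (terminals): 1959
Internal nodes = n - 1 = 1959 - 1 = 1958
Total = leaves + internal = 1959 + 1958 = 3917

3917


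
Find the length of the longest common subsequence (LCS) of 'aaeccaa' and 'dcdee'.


DP table for LCS of 'aaeccaa' and 'dcdee':
       d  c  d  e  e
    0  0  0  0  0  0
  a 0  0  0  0  0  0
  a 0  0  0  0  0  0
  e 0  0  0  0  1  1
  c 0  0  1  1  1  1
  c 0  0  1  1  1  1
  a 0  0  1  1  1  1
  a 0  0  1  1  1  1
LCS: 'e'
LCS length = 1

1


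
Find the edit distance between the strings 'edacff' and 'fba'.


Building DP table for s1='edacff' (len 6) and s2='fba' (len 3):
       f  b  a
    0  1  2  3
  e 1  1  2  3
  d 2  2  2  3
  a 3  3  3  2
  c 4  4  4  3
  f 5  4  5  4
  f 6  5  5  5
Edit distance = dp[6][3] = 5

5


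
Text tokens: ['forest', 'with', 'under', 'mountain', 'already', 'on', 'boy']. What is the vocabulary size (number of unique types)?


Listing all tokens and tracking unique types:
  Token 1: 'forest' -> NEW (unique so far: 1)
  Token 2: 'with' -> NEW (unique so far: 2)
  Token 3: 'under' -> NEW (unique so far: 3)
  Token 4: 'mountain' -> NEW (unique so far: 4)
  Token 5: 'already' -> NEW (unique so far: 5)
  Token 6: 'on' -> NEW (unique so far: 6)
  Token 7: 'boy' -> NEW (unique so far: 7)
Unique types: ('already', 'boy', 'forest', 'mountain', 'on', 'under', 'with')
Vocabulary size: 7

7


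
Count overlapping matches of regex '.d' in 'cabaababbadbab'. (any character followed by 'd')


Pattern: .d means any character followed by 'd'.
Scanning 'cabaababbadbab' position-by-position:
  Pos 0: window 'ca' -> no
  Pos 1: window 'ab' -> no
  Pos 2: window 'ba' -> no
  Pos 3: window 'aa' -> no
  Pos 4: window 'ab' -> no
  Pos 5: window 'ba' -> no
  Pos 6: window 'ab' -> no
  Pos 7: window 'bb' -> no
  Pos 8: window 'ba' -> no
  Pos 9: window 'ad' -> MATCH
  Pos 10: window 'db' -> no
  Pos 11: window 'ba' -> no
  Pos 12: window 'ab' -> no
  Pos 13: window 'b' -> no
Total matches: 1

1


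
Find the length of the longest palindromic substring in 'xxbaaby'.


Scanning 'xxbaaby' for palindromic substrings.
Substring at positions 2-5: 'baab'.
Check: reverse('baab') = 'baab' -> palindrome confirmed.
Neighbouring characters ('x' / 'y') break symmetry, so it cannot extend further.
No longer palindromic substring exists; longest length = 4

4


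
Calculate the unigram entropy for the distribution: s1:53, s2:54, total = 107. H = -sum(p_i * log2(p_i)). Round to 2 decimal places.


Computing entropy H = -sum(p_i * log2(p_i)):
  s1: p = 53/107 = 0.4953, -p*log2(p) = 0.5020
  s2: p = 54/107 = 0.5047, -p*log2(p) = 0.4979
H = sum of terms = 0.9999
Rounded to 2 decimals: 1.00

1.00


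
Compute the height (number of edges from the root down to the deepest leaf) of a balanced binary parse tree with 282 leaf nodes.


In a balanced binary tree with n leaves the deepest leaf is ceil(log2(n)) edges below the root.
log2(282) = 8.1396
ceil(8.1396) = 9
height (edges) = 9

9


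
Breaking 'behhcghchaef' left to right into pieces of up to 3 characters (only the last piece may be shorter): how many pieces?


'behhcghchaef' has 12 characters.
Chunking with max size 3:
  Chunk 1: 'beh' (positions 0-2)
  Chunk 2: 'hcg' (positions 3-5)
  Chunk 3: 'hch' (positions 6-8)
  Chunk 4: 'aef' (positions 9-11)
Total chunks: ceil(12 / 3) = 4

4


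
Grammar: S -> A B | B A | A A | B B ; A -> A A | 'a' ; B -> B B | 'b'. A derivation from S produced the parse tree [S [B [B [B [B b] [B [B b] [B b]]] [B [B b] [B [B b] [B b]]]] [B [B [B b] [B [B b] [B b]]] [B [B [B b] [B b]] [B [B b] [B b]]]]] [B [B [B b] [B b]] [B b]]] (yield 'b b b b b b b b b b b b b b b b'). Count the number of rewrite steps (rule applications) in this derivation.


Every bracketed nonterminal node [X ...] in the tree is produced by exactly one rule application.
Reading the tree off as a leftmost derivation:
  Step 1: S  =>  B B   (applied S -> B B)
  Step 2: B B  =>  B B B   (applied B -> B B)
  Step 3: B B B  =>  B B B B   (applied B -> B B)
  Step 4: B B B B  =>  B B B B B   (applied B -> B B)
  Step 5: B B B B B  =>  b B B B B   (applied B -> b)
  Step 6: b B B B B  =>  b B B B B B   (applied B -> B B)
  Step 7: b B B B B B  =>  b b B B B B   (applied B -> b)
  Step 8: b b B B B B  =>  b b b B B B   (applied B -> b)
  Step 9: b b b B B B  =>  b b b B B B B   (applied B -> B B)
  Step 10: b b b B B B B  =>  b b b b B B B   (applied B -> b)
  Step 11: b b b b B B B  =>  b b b b B B B B   (applied B -> B B)
  Step 12: b b b b B B B B  =>  b b b b b B B B   (applied B -> b)
  Step 13: b b b b b B B B  =>  b b b b b b B B   (applied B -> b)
  Step 14: b b b b b b B B  =>  b b b b b b B B B   (applied B -> B B)
  Step 15: b b b b b b B B B  =>  b b b b b b B B B B   (applied B -> B B)
  Step 16: b b b b b b B B B B  =>  b b b b b b b B B B   (applied B -> b)
  Step 17: b b b b b b b B B B  =>  b b b b b b b B B B B   (applied B -> B B)
  Step 18: b b b b b b b B B B B  =>  b b b b b b b b B B B   (applied B -> b)
  Step 19: b b b b b b b b B B B  =>  b b b b b b b b b B B   (applied B -> b)
  Step 20: b b b b b b b b b B B  =>  b b b b b b b b b B B B   (applied B -> B B)
  Step 21: b b b b b b b b b B B B  =>  b b b b b b b b b B B B B   (applied B -> B B)
  Step 22: b b b b b b b b b B B B B  =>  b b b b b b b b b b B B B   (applied B -> b)
  Step 23: b b b b b b b b b b B B B  =>  b b b b b b b b b b b B B   (applied B -> b)
  Step 24: b b b b b b b b b b b B B  =>  b b b b b b b b b b b B B B   (applied B -> B B)
  Step 25: b b b b b b b b b b b B B B  =>  b b b b b b b b b b b b B B   (applied B -> b)
  Step 26: b b b b b b b b b b b b B B  =>  b b b b b b b b b b b b b B   (applied B -> b)
  Step 27: b b b b b b b b b b b b b B  =>  b b b b b b b b b b b b b B B   (applied B -> B B)
  Step 28: b b b b b b b b b b b b b B B  =>  b b b b b b b b b b b b b B B B   (applied B -> B B)
  Step 29: b b b b b b b b b b b b b B B B  =>  b b b b b b b b b b b b b b B B   (applied B -> b)
  Step 30: b b b b b b b b b b b b b b B B  =>  b b b b b b b b b b b b b b b B   (applied B -> b)
  Step 31: b b b b b b b b b b b b b b b B  =>  b b b b b b b b b b b b b b b b   (applied B -> b)
Final yield: b b b b b b b b b b b b b b b b
Total rewrite steps: 31

31
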